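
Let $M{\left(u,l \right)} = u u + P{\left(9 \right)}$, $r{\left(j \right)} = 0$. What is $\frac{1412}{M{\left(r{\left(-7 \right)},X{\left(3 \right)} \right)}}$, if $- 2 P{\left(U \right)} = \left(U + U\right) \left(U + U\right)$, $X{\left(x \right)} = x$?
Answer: $- \frac{706}{81} \approx -8.716$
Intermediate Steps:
$P{\left(U \right)} = - 2 U^{2}$ ($P{\left(U \right)} = - \frac{\left(U + U\right) \left(U + U\right)}{2} = - \frac{2 U 2 U}{2} = - \frac{4 U^{2}}{2} = - 2 U^{2}$)
$M{\left(u,l \right)} = -162 + u^{2}$ ($M{\left(u,l \right)} = u u - 2 \cdot 9^{2} = u^{2} - 162 = -162 + u^{2}$)
$\frac{1412}{M{\left(r{\left(-7 \right)},X{\left(3 \right)} \right)}} = \frac{1412}{-162 + 0^{2}} = \frac{1412}{-162 + 0} = \frac{1412}{-162} = 1412 \left(- \frac{1}{162}\right) = - \frac{706}{81}$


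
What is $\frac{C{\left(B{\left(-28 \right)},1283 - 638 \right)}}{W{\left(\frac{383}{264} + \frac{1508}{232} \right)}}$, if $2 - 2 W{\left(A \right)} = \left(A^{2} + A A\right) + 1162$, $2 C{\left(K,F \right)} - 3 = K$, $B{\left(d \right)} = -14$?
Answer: $\frac{383328}{44829481} \approx 0.0085508$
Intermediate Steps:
$C{\left(K,F \right)} = \frac{3}{2} + \frac{K}{2}$
$W{\left(A \right)} = -580 - A^{2}$ ($W{\left(A \right)} = 1 - \frac{\left(A^{2} + A A\right) + 1162}{2} = 1 - \frac{\left(A^{2} + A^{2}\right) + 1162}{2} = 1 - \frac{2 A^{2} + 1162}{2} = 1 - \frac{1162 + 2 A^{2}}{2} = 1 - \left(581 + A^{2}\right) = -580 - A^{2}$)
$\frac{C{\left(B{\left(-28 \right)},1283 - 638 \right)}}{W{\left(\frac{383}{264} + \frac{1508}{232} \right)}} = \frac{\frac{3}{2} + \frac{1}{2} \left(-14\right)}{-580 - \left(\frac{383}{264} + \frac{1508}{232}\right)^{2}} = \frac{\frac{3}{2} - 7}{-580 - \left(383 \cdot \frac{1}{264} + 1508 \cdot \frac{1}{232}\right)^{2}} = - \frac{11}{2 \left(-580 - \left(\frac{383}{264} + \frac{13}{2}\right)^{2}\right)} = - \frac{11}{2 \left(-580 - \left(\frac{2099}{264}\right)^{2}\right)} = - \frac{11}{2 \left(-580 - \frac{4405801}{69696}\right)} = - \frac{11}{2 \left(- \frac{44829481}{69696}\right)} = \left(- \frac{11}{2}\right) \left(- \frac{69696}{44829481}\right) = \frac{383328}{44829481}$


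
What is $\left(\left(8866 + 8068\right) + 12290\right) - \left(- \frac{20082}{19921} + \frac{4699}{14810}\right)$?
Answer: $\frac{8622160817881}{295030010} \approx 29225.0$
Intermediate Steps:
$\left(\left(8866 + 8068\right) + 12290\right) - \left(- \frac{20082}{19921} + \frac{4699}{14810}\right) = \left(16934 + 12290\right) - \left(\left(-20082\right) \frac{1}{19921} + 4699 \cdot \frac{1}{14810}\right) = 29224 - \left(- \frac{20082}{19921} + \frac{4699}{14810}\right) = 29224 - - \frac{203805641}{295030010} = 29224 + \frac{203805641}{295030010} = \frac{8622160817881}{295030010}$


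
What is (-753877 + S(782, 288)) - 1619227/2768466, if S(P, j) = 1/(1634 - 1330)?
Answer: -317236836825935/420806832 ≈ -7.5388e+5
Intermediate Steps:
S(P, j) = 1/304
(-753877 + S(782, 288)) - 1619227/2768466 = (-753877 + 1/304) - 1619227/2768466 = -229178607/304 - 1619227*1/2768466 = -229178607/304 - 1619227/2768466 = -317236836825935/420806832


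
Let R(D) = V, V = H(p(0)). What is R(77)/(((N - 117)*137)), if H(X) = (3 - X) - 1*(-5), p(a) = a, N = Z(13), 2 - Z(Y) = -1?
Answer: -4/7809 ≈ -0.00051223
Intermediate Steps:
Z(Y) = 3 (Z(Y) = 2 - 1*(-1) = 2 + 1 = 3)
N = 3
H(X) = 8 - X (H(X) = (3 - X) + 5 = 8 - X)
V = 8 (V = 8 - 1*0 = 8 + 0 = 8)
R(D) = 8
R(77)/(((N - 117)*137)) = 8/(((3 - 117)*137)) = 8/((-114*137)) = 8/(-15618) = 8*(-1/15618) = -4/7809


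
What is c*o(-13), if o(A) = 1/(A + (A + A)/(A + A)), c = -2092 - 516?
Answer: 652/3 ≈ 217.33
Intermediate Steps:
c = -2608
o(A) = 1/(1 + A) (o(A) = 1/(A + (2*A)/((2*A))) = 1/(A + (2*A)*(1/(2*A))) = 1/(A + 1) = 1/(1 + A))
c*o(-13) = -2608/(1 - 13) = -2608/(-12) = -2608*(-1/12) = 652/3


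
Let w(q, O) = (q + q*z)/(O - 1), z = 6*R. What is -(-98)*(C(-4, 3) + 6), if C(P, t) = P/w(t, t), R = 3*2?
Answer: 64484/111 ≈ 580.94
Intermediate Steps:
R = 6
z = 36 (z = 6*6 = 36)
w(q, O) = 37*q/(-1 + O) (w(q, O) = (q + q*36)/(O - 1) = (q + 36*q)/(-1 + O) = (37*q)/(-1 + O) = 37*q/(-1 + O))
C(P, t) = P*(-1 + t)/(37*t) (C(P, t) = P/((37*t/(-1 + t))) = P*((-1 + t)/(37*t)) = P*(-1 + t)/(37*t))
-(-98)*(C(-4, 3) + 6) = -(-98)*((1/37)*(-4)*(-1 + 3)/3 + 6) = -(-98)*((1/37)*(-4)*(⅓)*2 + 6) = -(-98)*(-8/111 + 6) = -(-98)*658/111 = -98*(-658/111) = 64484/111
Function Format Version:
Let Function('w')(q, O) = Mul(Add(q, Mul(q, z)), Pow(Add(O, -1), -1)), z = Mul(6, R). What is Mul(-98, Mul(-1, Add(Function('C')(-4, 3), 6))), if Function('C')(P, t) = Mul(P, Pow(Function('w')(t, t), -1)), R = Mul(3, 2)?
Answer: Rational(64484, 111) ≈ 580.94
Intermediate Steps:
R = 6
z = 36 (z = Mul(6, 6) = 36)
Function('w')(q, O) = Mul(37, q, Pow(Add(-1, O), -1)) (Function('w')(q, O) = Mul(Add(q, Mul(q, 36)), Pow(Add(O, -1), -1)) = Mul(Add(q, Mul(36, q)), Pow(Add(-1, O), -1)) = Mul(Mul(37, q), Pow(Add(-1, O), -1)) = Mul(37, q, Pow(Add(-1, O), -1)))
Function('C')(P, t) = Mul(Rational(1, 37), P, Pow(t, -1), Add(-1, t)) (Function('C')(P, t) = Mul(P, Pow(Mul(37, t, Pow(Add(-1, t), -1)), -1)) = Mul(P, Mul(Rational(1, 37), Pow(t, -1), Add(-1, t))) = Mul(Rational(1, 37), P, Pow(t, -1), Add(-1, t)))
Mul(-98, Mul(-1, Add(Function('C')(-4, 3), 6))) = Mul(-98, Mul(-1, Add(Mul(Rational(1, 37), -4, Pow(3, -1), Add(-1, 3)), 6))) = Mul(-98, Mul(-1, Add(Mul(Rational(1, 37), -4, Rational(1, 3), 2), 6))) = Mul(-98, Mul(-1, Add(Rational(-8, 111), 6))) = Mul(-98, Mul(-1, Rational(658, 111))) = Mul(-98, Rational(-658, 111)) = Rational(64484, 111)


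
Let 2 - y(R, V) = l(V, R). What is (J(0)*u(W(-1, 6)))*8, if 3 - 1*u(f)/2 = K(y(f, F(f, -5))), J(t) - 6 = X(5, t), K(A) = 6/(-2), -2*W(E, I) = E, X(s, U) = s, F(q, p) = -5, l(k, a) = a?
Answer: 1056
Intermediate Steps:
y(R, V) = 2 - R
W(E, I) = -E/2
K(A) = -3 (K(A) = 6*(-½) = -3)
J(t) = 11 (J(t) = 6 + 5 = 11)
u(f) = 12 (u(f) = 6 - 2*(-3) = 6 + 6 = 12)
(J(0)*u(W(-1, 6)))*8 = (11*12)*8 = 132*8 = 1056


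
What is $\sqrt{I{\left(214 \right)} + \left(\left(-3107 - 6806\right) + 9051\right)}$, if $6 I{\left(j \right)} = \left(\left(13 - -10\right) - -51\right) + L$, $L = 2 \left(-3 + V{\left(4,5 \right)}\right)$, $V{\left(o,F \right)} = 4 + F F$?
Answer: $29 i \approx 29.0 i$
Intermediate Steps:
$V{\left(o,F \right)} = 4 + F^{2}$
$L = 52$ ($L = 2 \left(-3 + \left(4 + 5^{2}\right)\right) = 2 \left(-3 + \left(4 + 25\right)\right) = 2 \left(-3 + 29\right) = 2 \cdot 26 = 52$)
$I{\left(j \right)} = 21$ ($I{\left(j \right)} = \frac{\left(\left(13 - -10\right) - -51\right) + 52}{6} = \frac{\left(\left(13 + 10\right) + 51\right) + 52}{6} = \frac{\left(23 + 51\right) + 52}{6} = \frac{74 + 52}{6} = \frac{1}{6} \cdot 126 = 21$)
$\sqrt{I{\left(214 \right)} + \left(\left(-3107 - 6806\right) + 9051\right)} = \sqrt{21 + \left(\left(-3107 - 6806\right) + 9051\right)} = \sqrt{21 + \left(-9913 + 9051\right)} = \sqrt{21 - 862} = \sqrt{-841} = 29 i$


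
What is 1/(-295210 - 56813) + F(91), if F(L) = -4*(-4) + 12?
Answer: 9856643/352023 ≈ 28.000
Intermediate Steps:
F(L) = 28 (F(L) = 16 + 12 = 28)
1/(-295210 - 56813) + F(91) = 1/(-295210 - 56813) + 28 = 1/(-352023) + 28 = -1/352023 + 28 = 9856643/352023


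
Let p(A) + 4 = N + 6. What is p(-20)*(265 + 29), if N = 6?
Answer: 2352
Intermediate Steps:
p(A) = 8 (p(A) = -4 + (6 + 6) = -4 + 12 = 8)
p(-20)*(265 + 29) = 8*(265 + 29) = 8*294 = 2352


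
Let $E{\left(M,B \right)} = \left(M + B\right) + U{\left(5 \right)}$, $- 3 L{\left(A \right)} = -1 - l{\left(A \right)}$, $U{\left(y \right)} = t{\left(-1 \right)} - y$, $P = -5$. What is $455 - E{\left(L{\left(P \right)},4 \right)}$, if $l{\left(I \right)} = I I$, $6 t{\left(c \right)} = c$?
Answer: $\frac{895}{2} \approx 447.5$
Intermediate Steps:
$t{\left(c \right)} = \frac{c}{6}$
$U{\left(y \right)} = - \frac{1}{6} - y$ ($U{\left(y \right)} = \frac{1}{6} \left(-1\right) - y = - \frac{1}{6} - y$)
$l{\left(I \right)} = I^{2}$
$L{\left(A \right)} = \frac{1}{3} + \frac{A^{2}}{3}$ ($L{\left(A \right)} = - \frac{-1 - A^{2}}{3} = \frac{1}{3} + \frac{A^{2}}{3}$)
$E{\left(M,B \right)} = - \frac{31}{6} + B + M$ ($E{\left(M,B \right)} = \left(M + B\right) - \frac{31}{6} = \left(B + M\right) - \frac{31}{6} = - \frac{31}{6} + B + M$)
$455 - E{\left(L{\left(P \right)},4 \right)} = 455 - \left(- \frac{31}{6} + 4 + \left(\frac{1}{3} + \frac{\left(-5\right)^{2}}{3}\right)\right) = 455 - \left(- \frac{31}{6} + 4 + \left(\frac{1}{3} + \frac{1}{3} \cdot 25\right)\right) = 455 - \left(- \frac{31}{6} + 4 + \left(\frac{1}{3} + \frac{25}{3}\right)\right) = 455 - \left(- \frac{31}{6} + 4 + \frac{26}{3}\right) = 455 - \frac{15}{2} = \frac{895}{2}$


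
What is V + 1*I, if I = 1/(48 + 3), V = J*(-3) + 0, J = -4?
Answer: 613/51 ≈ 12.020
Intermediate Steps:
V = 12 (V = -4*(-3) + 0 = 12 + 0 = 12)
I = 1/51 ≈ 0.019608
V + 1*I = 12 + 1*(1/51) = 12 + 1/51 = 613/51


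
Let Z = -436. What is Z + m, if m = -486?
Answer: -922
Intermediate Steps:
Z + m = -436 - 486 = -922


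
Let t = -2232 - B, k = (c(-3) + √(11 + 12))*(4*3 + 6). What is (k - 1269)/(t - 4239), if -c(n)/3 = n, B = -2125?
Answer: 27/106 - 9*√23/2173 ≈ 0.23485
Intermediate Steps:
c(n) = -3*n
k = 162 + 18*√23 (k = (-3*(-3) + √(11 + 12))*(4*3 + 6) = (9 + √23)*(12 + 6) = (9 + √23)*18 = 162 + 18*√23 ≈ 248.32)
t = -107 (t = -2232 - 1*(-2125) = -2232 + 2125 = -107)
(k - 1269)/(t - 4239) = ((162 + 18*√23) - 1269)/(-107 - 4239) = (-1107 + 18*√23)/(-4346) = (-1107 + 18*√23)*(-1/4346) = 27/106 - 9*√23/2173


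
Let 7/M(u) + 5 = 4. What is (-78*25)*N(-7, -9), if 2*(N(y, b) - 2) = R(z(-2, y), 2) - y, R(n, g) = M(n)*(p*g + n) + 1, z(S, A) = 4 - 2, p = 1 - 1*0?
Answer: 15600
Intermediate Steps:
p = 1 (p = 1 + 0 = 1)
M(u) = -7 (M(u) = 7/(-5 + 4) = 7/(-1) = 7*(-1) = -7)
z(S, A) = 2
R(n, g) = 1 - 7*g - 7*n (R(n, g) = -7*(1*g + n) + 1 = -7*(g + n) + 1 = (-7*g - 7*n) + 1 = 1 - 7*g - 7*n)
N(y, b) = -23/2 - y/2 (N(y, b) = 2 + ((1 - 7*2 - 7*2) - y)/2 = 2 + ((1 - 14 - 14) - y)/2 = 2 + (-27 - y)/2 = 2 + (-27/2 - y/2) = -23/2 - y/2)
(-78*25)*N(-7, -9) = (-78*25)*(-23/2 - ½*(-7)) = -1950*(-23/2 + 7/2) = -1950*(-8) = 15600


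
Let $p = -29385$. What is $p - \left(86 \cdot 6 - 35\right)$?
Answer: $-29866$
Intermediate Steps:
$p - \left(86 \cdot 6 - 35\right) = -29385 - \left(86 \cdot 6 - 35\right) = -29385 - \left(516 - 35\right) = -29385 - 481 = -29866$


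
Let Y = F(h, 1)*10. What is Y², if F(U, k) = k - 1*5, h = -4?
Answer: 1600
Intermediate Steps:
F(U, k) = -5 + k (F(U, k) = k - 5 = -5 + k)
Y = -40 (Y = (-5 + 1)*10 = -4*10 = -40)
Y² = (-40)² = 1600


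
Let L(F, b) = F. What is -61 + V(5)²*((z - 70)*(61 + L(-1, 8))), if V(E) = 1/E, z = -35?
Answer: -313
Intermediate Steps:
-61 + V(5)²*((z - 70)*(61 + L(-1, 8))) = -61 + (1/5)²*((-35 - 70)*(61 - 1)) = -61 + (⅕)²*(-105*60) = -61 + (1/25)*(-6300) = -61 - 252 = -313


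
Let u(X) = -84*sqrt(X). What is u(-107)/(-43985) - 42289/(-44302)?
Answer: 42289/44302 + 84*I*sqrt(107)/43985 ≈ 0.95456 + 0.019755*I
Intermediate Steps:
u(-107)/(-43985) - 42289/(-44302) = -84*I*sqrt(107)/(-43985) - 42289/(-44302) = -84*I*sqrt(107)*(-1/43985) - 42289*(-1/44302) = -84*I*sqrt(107)*(-1/43985) + 42289/44302 = 84*I*sqrt(107)/43985 + 42289/44302 = 42289/44302 + 84*I*sqrt(107)/43985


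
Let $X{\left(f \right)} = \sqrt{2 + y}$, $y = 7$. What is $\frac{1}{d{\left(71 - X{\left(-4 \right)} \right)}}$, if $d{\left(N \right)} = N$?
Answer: $\frac{1}{68} \approx 0.014706$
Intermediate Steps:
$X{\left(f \right)} = 3$ ($X{\left(f \right)} = \sqrt{2 + 7} = \sqrt{9} = 3$)
$\frac{1}{d{\left(71 - X{\left(-4 \right)} \right)}} = \frac{1}{71 - 3} = \frac{1}{68}$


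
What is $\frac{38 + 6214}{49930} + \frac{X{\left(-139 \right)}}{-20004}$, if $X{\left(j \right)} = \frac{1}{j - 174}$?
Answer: $\frac{19572698717}{156312156180} \approx 0.12522$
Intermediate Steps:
$X{\left(j \right)} = \frac{1}{-174 + j}$
$\frac{38 + 6214}{49930} + \frac{X{\left(-139 \right)}}{-20004} = \frac{38 + 6214}{49930} + \frac{1}{\left(-174 - 139\right) \left(-20004\right)} = 6252 \cdot \frac{1}{49930} + \frac{1}{-313} \left(- \frac{1}{20004}\right) = \frac{3126}{24965} - - \frac{1}{6261252} = \frac{3126}{24965} + \frac{1}{6261252} = \frac{19572698717}{156312156180}$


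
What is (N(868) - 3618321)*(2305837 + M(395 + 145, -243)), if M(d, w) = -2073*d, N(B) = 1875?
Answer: -4290613013982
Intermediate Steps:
(N(868) - 3618321)*(2305837 + M(395 + 145, -243)) = (1875 - 3618321)*(2305837 - 2073*(395 + 145)) = -3616446*(2305837 - 2073*540) = -3616446*(2305837 - 1119420) = -3616446*1186417 = -4290613013982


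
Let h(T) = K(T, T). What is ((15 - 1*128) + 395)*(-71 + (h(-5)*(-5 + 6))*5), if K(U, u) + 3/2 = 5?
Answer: -15087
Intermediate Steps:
K(U, u) = 7/2 (K(U, u) = -3/2 + 5 = 7/2)
h(T) = 7/2
((15 - 1*128) + 395)*(-71 + (h(-5)*(-5 + 6))*5) = ((15 - 1*128) + 395)*(-71 + (7*(-5 + 6)/2)*5) = ((15 - 128) + 395)*(-71 + ((7/2)*1)*5) = (-113 + 395)*(-71 + (7/2)*5) = 282*(-71 + 35/2) = 282*(-107/2) = -15087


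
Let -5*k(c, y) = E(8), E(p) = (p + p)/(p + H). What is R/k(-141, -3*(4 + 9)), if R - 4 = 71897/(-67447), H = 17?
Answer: -24736375/1079152 ≈ -22.922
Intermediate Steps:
R = 197891/67447 (R = 4 + 71897/(-67447) = 4 + 71897*(-1/67447) = 4 - 71897/67447 = 197891/67447 ≈ 2.9340)
E(p) = 2*p/(17 + p) (E(p) = (p + p)/(p + 17) = (2*p)/(17 + p) = 2*p/(17 + p))
k(c, y) = -16/125 (k(c, y) = -2*8/(5*(17 + 8)) = -2*8/(5*25) = -⅕*16/25 = -16/125)
R/k(-141, -3*(4 + 9)) = 197891/(67447*(-16/125)) = (197891/67447)*(-125/16) = -24736375/1079152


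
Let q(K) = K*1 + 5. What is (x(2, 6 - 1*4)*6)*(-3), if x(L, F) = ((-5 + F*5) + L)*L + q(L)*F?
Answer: -504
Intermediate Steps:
q(K) = 5 + K (q(K) = K + 5 = 5 + K)
x(L, F) = F*(5 + L) + L*(-5 + L + 5*F) (x(L, F) = ((-5 + F*5) + L)*L + (5 + L)*F = ((-5 + 5*F) + L)*L + F*(5 + L) = (-5 + L + 5*F)*L + F*(5 + L) = L*(-5 + L + 5*F) + F*(5 + L) = F*(5 + L) + L*(-5 + L + 5*F))
(x(2, 6 - 1*4)*6)*(-3) = ((2² - 5*2 + 5*(6 - 1*4) + 6*(6 - 1*4)*2)*6)*(-3) = ((4 - 10 + 5*(6 - 4) + 6*(6 - 4)*2)*6)*(-3) = ((4 - 10 + 5*2 + 6*2*2)*6)*(-3) = ((4 - 10 + 10 + 24)*6)*(-3) = (28*6)*(-3) = 168*(-3) = -504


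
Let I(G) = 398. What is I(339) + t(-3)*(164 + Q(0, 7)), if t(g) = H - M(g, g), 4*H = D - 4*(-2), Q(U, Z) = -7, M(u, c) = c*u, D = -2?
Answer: -1559/2 ≈ -779.50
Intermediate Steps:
H = 3/2 (H = (-2 - 4*(-2))/4 = (-2 + 8)/4 = (1/4)*6 = 3/2 ≈ 1.5000)
t(g) = 3/2 - g**2 (t(g) = 3/2 - g*g = 3/2 - g**2)
I(339) + t(-3)*(164 + Q(0, 7)) = 398 + (3/2 - 1*(-3)**2)*(164 - 7) = 398 + (3/2 - 1*9)*157 = 398 + (3/2 - 9)*157 = 398 - 15/2*157 = 398 - 2355/2 = -1559/2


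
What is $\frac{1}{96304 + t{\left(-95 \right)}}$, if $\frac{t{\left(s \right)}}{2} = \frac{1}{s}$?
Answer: $\frac{95}{9148878} \approx 1.0384 \cdot 10^{-5}$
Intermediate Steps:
$t{\left(s \right)} = \frac{2}{s}$
$\frac{1}{96304 + t{\left(-95 \right)}} = \frac{1}{96304 + \frac{2}{-95}} = \frac{1}{96304 + 2 \left(- \frac{1}{95}\right)} = \frac{1}{96304 - \frac{2}{95}} = \frac{1}{\frac{9148878}{95}} = \frac{95}{9148878}$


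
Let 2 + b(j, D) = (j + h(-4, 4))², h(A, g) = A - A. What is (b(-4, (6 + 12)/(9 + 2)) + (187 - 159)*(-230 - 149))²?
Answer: 112317604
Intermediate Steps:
h(A, g) = 0
b(j, D) = -2 + j² (b(j, D) = -2 + (j + 0)² = -2 + j²)
(b(-4, (6 + 12)/(9 + 2)) + (187 - 159)*(-230 - 149))² = ((-2 + (-4)²) + (187 - 159)*(-230 - 149))² = ((-2 + 16) + 28*(-379))² = (14 - 10612)² = (-10598)² = 112317604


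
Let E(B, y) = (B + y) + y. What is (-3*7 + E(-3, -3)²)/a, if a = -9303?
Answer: -20/3101 ≈ -0.0064495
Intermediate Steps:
E(B, y) = B + 2*y
(-3*7 + E(-3, -3)²)/a = (-3*7 + (-3 + 2*(-3))²)/(-9303) = (-21 + (-3 - 6)²)*(-1/9303) = (-21 + (-9)²)*(-1/9303) = (-21 + 81)*(-1/9303) = 60*(-1/9303) = -20/3101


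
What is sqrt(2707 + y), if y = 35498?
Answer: 3*sqrt(4245) ≈ 195.46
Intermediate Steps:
sqrt(2707 + y) = sqrt(2707 + 35498) = sqrt(38205) = 3*sqrt(4245)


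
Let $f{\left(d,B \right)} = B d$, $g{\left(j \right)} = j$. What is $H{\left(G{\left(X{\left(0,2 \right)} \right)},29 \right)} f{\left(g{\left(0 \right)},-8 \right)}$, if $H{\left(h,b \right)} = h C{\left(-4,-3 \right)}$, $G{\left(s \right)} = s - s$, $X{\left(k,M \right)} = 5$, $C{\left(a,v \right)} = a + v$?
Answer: $0$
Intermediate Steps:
$G{\left(s \right)} = 0$
$H{\left(h,b \right)} = - 7 h$ ($H{\left(h,b \right)} = h \left(-4 - 3\right) = h \left(-7\right) = - 7 h$)
$H{\left(G{\left(X{\left(0,2 \right)} \right)},29 \right)} f{\left(g{\left(0 \right)},-8 \right)} = \left(-7\right) 0 \left(\left(-8\right) 0\right) = 0 \cdot 0 = 0$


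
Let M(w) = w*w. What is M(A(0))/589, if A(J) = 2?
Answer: 4/589 ≈ 0.0067912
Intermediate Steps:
M(w) = w**2
M(A(0))/589 = 2**2/589 = 4*(1/589) = 4/589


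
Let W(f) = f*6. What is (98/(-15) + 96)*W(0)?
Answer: 0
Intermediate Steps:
W(f) = 6*f
(98/(-15) + 96)*W(0) = (98/(-15) + 96)*(6*0) = (98*(-1/15) + 96)*0 = (-98/15 + 96)*0 = (1342/15)*0 = 0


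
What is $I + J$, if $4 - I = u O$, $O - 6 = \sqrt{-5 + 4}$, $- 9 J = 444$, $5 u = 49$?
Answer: $- \frac{1562}{15} - \frac{49 i}{5} \approx -104.13 - 9.8 i$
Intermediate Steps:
$u = \frac{49}{5}$ ($u = \frac{1}{5} \cdot 49 = \frac{49}{5} \approx 9.8$)
$J = - \frac{148}{3}$ ($J = \left(- \frac{1}{9}\right) 444 = - \frac{148}{3} \approx -49.333$)
$O = 6 + i$ ($O = 6 + \sqrt{-5 + 4} = 6 + \sqrt{-1} = 6 + i \approx 6.0 + 1.0 i$)
$I = - \frac{274}{5} - \frac{49 i}{5}$ ($I = 4 - \frac{49 \left(6 + i\right)}{5} = 4 - \left(\frac{294}{5} + \frac{49 i}{5}\right) = - \frac{274}{5} - \frac{49 i}{5} \approx -54.8 - 9.8 i$)
$I + J = \left(- \frac{274}{5} - \frac{49 i}{5}\right) - \frac{148}{3} = - \frac{1562}{15} - \frac{49 i}{5}$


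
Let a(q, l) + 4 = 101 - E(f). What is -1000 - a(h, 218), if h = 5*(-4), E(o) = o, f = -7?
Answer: -1104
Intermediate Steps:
h = -20
a(q, l) = 104 (a(q, l) = -4 + (101 - 1*(-7)) = -4 + (101 + 7) = -4 + 108 = 104)
-1000 - a(h, 218) = -1000 - 1*104 = -1000 - 104 = -1104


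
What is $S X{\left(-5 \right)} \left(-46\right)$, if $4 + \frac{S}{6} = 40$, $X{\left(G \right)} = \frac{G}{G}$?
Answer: $-9936$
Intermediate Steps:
$X{\left(G \right)} = 1$
$S = 216$ ($S = -24 + 6 \cdot 40 = -24 + 240 = 216$)
$S X{\left(-5 \right)} \left(-46\right) = 216 \cdot 1 \left(-46\right) = 216 \left(-46\right) = -9936$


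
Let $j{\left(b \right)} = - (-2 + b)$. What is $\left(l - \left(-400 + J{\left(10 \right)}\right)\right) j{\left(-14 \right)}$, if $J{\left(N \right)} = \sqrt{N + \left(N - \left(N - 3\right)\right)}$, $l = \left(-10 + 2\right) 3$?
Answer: $6016 - 16 \sqrt{13} \approx 5958.3$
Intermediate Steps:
$j{\left(b \right)} = 2 - b$
$l = -24$ ($l = \left(-8\right) 3 = -24$)
$J{\left(N \right)} = \sqrt{3 + N}$ ($J{\left(N \right)} = \sqrt{N + \left(N - \left(-3 + N\right)\right)} = \sqrt{N + 3} = \sqrt{3 + N}$)
$\left(l - \left(-400 + J{\left(10 \right)}\right)\right) j{\left(-14 \right)} = \left(-24 + \left(400 - \sqrt{3 + 10}\right)\right) \left(2 - -14\right) = \left(-24 + \left(400 - \sqrt{13}\right)\right) \left(2 + 14\right) = \left(376 - \sqrt{13}\right) 16 = 6016 - 16 \sqrt{13}$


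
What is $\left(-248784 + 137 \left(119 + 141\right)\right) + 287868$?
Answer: $74704$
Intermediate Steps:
$\left(-248784 + 137 \left(119 + 141\right)\right) + 287868 = \left(-248784 + 137 \cdot 260\right) + 287868 = \left(-248784 + 35620\right) + 287868 = -213164 + 287868 = 74704$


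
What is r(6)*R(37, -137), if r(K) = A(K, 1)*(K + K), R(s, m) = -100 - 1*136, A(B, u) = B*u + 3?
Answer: -25488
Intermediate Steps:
A(B, u) = 3 + B*u
R(s, m) = -236 (R(s, m) = -100 - 136 = -236)
r(K) = 2*K*(3 + K) (r(K) = (3 + K*1)*(K + K) = (3 + K)*(2*K) = 2*K*(3 + K))
r(6)*R(37, -137) = (2*6*(3 + 6))*(-236) = (2*6*9)*(-236) = 108*(-236) = -25488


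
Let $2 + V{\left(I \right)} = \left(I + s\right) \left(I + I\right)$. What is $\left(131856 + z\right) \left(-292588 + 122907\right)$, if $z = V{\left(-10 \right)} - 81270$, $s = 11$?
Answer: $-8579750084$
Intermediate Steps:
$V{\left(I \right)} = -2 + 2 I \left(11 + I\right)$ ($V{\left(I \right)} = -2 + \left(I + 11\right) \left(I + I\right) = -2 + \left(11 + I\right) 2 I = -2 + 2 I \left(11 + I\right)$)
$z = -81292$ ($z = \left(-2 + 2 \left(-10\right)^{2} + 22 \left(-10\right)\right) - 81270 = \left(-2 + 2 \cdot 100 - 220\right) - 81270 = \left(-2 + 200 - 220\right) - 81270 = -22 - 81270 = -81292$)
$\left(131856 + z\right) \left(-292588 + 122907\right) = \left(131856 - 81292\right) \left(-292588 + 122907\right) = 50564 \left(-169681\right) = -8579750084$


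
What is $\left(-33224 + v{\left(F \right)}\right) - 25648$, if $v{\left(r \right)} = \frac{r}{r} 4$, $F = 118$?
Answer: $-58868$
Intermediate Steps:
$v{\left(r \right)} = 4$ ($v{\left(r \right)} = 1 \cdot 4 = 4$)
$\left(-33224 + v{\left(F \right)}\right) - 25648 = \left(-33224 + 4\right) - 25648 = -33220 - 25648 = -58868$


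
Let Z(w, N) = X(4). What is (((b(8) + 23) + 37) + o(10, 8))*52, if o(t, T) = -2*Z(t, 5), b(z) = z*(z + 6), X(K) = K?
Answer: 8528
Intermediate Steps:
Z(w, N) = 4
b(z) = z*(6 + z)
o(t, T) = -8 (o(t, T) = -2*4 = -8)
(((b(8) + 23) + 37) + o(10, 8))*52 = (((8*(6 + 8) + 23) + 37) - 8)*52 = (((8*14 + 23) + 37) - 8)*52 = (((112 + 23) + 37) - 8)*52 = ((135 + 37) - 8)*52 = (172 - 8)*52 = 164*52 = 8528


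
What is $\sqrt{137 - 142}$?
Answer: $i \sqrt{5} \approx 2.2361 i$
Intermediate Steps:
$\sqrt{137 - 142} = \sqrt{-5} = i \sqrt{5}$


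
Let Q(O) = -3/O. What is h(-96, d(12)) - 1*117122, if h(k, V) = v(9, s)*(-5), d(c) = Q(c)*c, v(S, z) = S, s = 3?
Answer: -117167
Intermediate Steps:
d(c) = -3 (d(c) = (-3/c)*c = -3)
h(k, V) = -45 (h(k, V) = 9*(-5) = -45)
h(-96, d(12)) - 1*117122 = -45 - 1*117122 = -45 - 117122 = -117167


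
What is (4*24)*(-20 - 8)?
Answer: -2688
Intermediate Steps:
(4*24)*(-20 - 8) = 96*(-28) = -2688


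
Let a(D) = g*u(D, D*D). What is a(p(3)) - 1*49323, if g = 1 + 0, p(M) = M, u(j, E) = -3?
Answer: -49326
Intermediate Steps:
g = 1
a(D) = -3 (a(D) = 1*(-3) = -3)
a(p(3)) - 1*49323 = -3 - 1*49323 = -3 - 49323 = -49326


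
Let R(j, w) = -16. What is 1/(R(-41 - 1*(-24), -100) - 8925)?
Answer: -1/8941 ≈ -0.00011184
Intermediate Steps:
1/(R(-41 - 1*(-24), -100) - 8925) = 1/(-16 - 8925) = 1/(-8941) = -1/8941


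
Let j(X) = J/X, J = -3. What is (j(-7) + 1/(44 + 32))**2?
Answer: 55225/283024 ≈ 0.19512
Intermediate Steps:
j(X) = -3/X
(j(-7) + 1/(44 + 32))**2 = (-3/(-7) + 1/(44 + 32))**2 = (-3*(-1/7) + 1/76)**2 = (3/7 + 1/76)**2 = (235/532)**2 = 55225/283024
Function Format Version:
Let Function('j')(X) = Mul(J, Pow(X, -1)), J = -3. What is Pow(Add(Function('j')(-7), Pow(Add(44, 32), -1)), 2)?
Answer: Rational(55225, 283024) ≈ 0.19512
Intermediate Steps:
Function('j')(X) = Mul(-3, Pow(X, -1))
Pow(Add(Function('j')(-7), Pow(Add(44, 32), -1)), 2) = Pow(Add(Mul(-3, Pow(-7, -1)), Pow(Add(44, 32), -1)), 2) = Pow(Add(Mul(-3, Rational(-1, 7)), Pow(76, -1)), 2) = Pow(Add(Rational(3, 7), Rational(1, 76)), 2) = Pow(Rational(235, 532), 2) = Rational(55225, 283024)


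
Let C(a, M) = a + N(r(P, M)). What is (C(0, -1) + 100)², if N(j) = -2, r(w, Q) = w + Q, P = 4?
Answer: 9604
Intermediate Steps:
r(w, Q) = Q + w
C(a, M) = -2 + a (C(a, M) = a - 2 = -2 + a)
(C(0, -1) + 100)² = ((-2 + 0) + 100)² = (-2 + 100)² = 98² = 9604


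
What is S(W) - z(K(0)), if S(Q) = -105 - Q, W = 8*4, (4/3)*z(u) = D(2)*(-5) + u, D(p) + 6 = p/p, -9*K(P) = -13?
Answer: -941/6 ≈ -156.83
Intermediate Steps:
K(P) = 13/9 (K(P) = -⅑*(-13) = 13/9)
D(p) = -5 (D(p) = -6 + p/p = -6 + 1 = -5)
z(u) = 75/4 + 3*u/4 (z(u) = 3*(-5*(-5) + u)/4 = 3*(25 + u)/4 = 75/4 + 3*u/4)
W = 32
S(W) - z(K(0)) = (-105 - 1*32) - (75/4 + (¾)*(13/9)) = (-105 - 32) - (75/4 + 13/12) = -137 - 1*119/6 = -137 - 119/6 = -941/6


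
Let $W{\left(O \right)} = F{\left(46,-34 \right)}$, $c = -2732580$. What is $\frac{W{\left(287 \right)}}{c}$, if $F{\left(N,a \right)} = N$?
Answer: $- \frac{23}{1366290} \approx -1.6834 \cdot 10^{-5}$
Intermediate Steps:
$W{\left(O \right)} = 46$
$\frac{W{\left(287 \right)}}{c} = \frac{46}{-2732580} = 46 \left(- \frac{1}{2732580}\right) = - \frac{23}{1366290}$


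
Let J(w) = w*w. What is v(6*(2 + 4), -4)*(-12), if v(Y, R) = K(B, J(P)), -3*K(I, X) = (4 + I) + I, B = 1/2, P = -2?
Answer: 20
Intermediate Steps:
J(w) = w²
B = ½ ≈ 0.50000
K(I, X) = -4/3 - 2*I/3 (K(I, X) = -((4 + I) + I)/3 = -(4 + 2*I)/3 = -4/3 - 2*I/3)
v(Y, R) = -5/3 (v(Y, R) = -4/3 - ⅔*½ = -4/3 - ⅓ = -5/3)
v(6*(2 + 4), -4)*(-12) = -5/3*(-12) = 20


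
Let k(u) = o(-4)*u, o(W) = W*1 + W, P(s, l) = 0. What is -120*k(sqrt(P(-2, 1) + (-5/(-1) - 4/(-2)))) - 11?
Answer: -11 + 960*sqrt(7) ≈ 2528.9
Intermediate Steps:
o(W) = 2*W (o(W) = W + W = 2*W)
k(u) = -8*u (k(u) = (2*(-4))*u = -8*u)
-120*k(sqrt(P(-2, 1) + (-5/(-1) - 4/(-2)))) - 11 = -(-960)*sqrt(0 + (-5/(-1) - 4/(-2))) - 11 = -(-960)*sqrt(0 + (-5*(-1) - 4*(-1/2))) - 11 = -(-960)*sqrt(0 + (5 + 2)) - 11 = -(-960)*sqrt(0 + 7) - 11 = -(-960)*sqrt(7) - 11 = 960*sqrt(7) - 11 = -11 + 960*sqrt(7)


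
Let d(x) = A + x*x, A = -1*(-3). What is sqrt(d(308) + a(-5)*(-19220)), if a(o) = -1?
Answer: sqrt(114087) ≈ 337.77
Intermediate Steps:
A = 3
d(x) = 3 + x**2 (d(x) = 3 + x*x = 3 + x**2)
sqrt(d(308) + a(-5)*(-19220)) = sqrt((3 + 308**2) - 1*(-19220)) = sqrt((3 + 94864) + 19220) = sqrt(94867 + 19220) = sqrt(114087)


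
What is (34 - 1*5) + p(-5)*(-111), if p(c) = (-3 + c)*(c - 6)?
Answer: -9739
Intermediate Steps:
p(c) = (-6 + c)*(-3 + c) (p(c) = (-3 + c)*(-6 + c) = (-6 + c)*(-3 + c))
(34 - 1*5) + p(-5)*(-111) = (34 - 1*5) + (18 + (-5)² - 9*(-5))*(-111) = (34 - 5) + (18 + 25 + 45)*(-111) = 29 + 88*(-111) = 29 - 9768 = -9739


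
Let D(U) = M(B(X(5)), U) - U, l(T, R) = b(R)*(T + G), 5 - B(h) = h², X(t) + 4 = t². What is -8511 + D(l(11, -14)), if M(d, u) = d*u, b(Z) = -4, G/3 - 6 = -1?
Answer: 36937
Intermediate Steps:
X(t) = -4 + t²
G = 15 (G = 18 + 3*(-1) = 18 - 3 = 15)
B(h) = 5 - h²
l(T, R) = -60 - 4*T (l(T, R) = -4*(T + 15) = -4*(15 + T) = -60 - 4*T)
D(U) = -437*U (D(U) = (5 - (-4 + 5²)²)*U - U = (5 - (-4 + 25)²)*U - U = (5 - 1*21²)*U - U = (5 - 1*441)*U - U = (5 - 441)*U - U = -436*U - U = -437*U)
-8511 + D(l(11, -14)) = -8511 - 437*(-60 - 4*11) = -8511 - 437*(-60 - 44) = -8511 - 437*(-104) = -8511 + 45448 = 36937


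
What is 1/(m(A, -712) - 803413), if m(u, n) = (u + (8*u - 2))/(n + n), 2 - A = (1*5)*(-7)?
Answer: -1424/1144060443 ≈ -1.2447e-6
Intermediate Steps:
A = 37 (A = 2 - 1*5*(-7) = 2 - 5*(-7) = 2 - 1*(-35) = 2 + 35 = 37)
m(u, n) = (-2 + 9*u)/(2*n) (m(u, n) = (u + (-2 + 8*u))/((2*n)) = (-2 + 9*u)*(1/(2*n)) = (-2 + 9*u)/(2*n))
1/(m(A, -712) - 803413) = 1/((1/2)*(-2 + 9*37)/(-712) - 803413) = 1/((1/2)*(-1/712)*(-2 + 333) - 803413) = 1/((1/2)*(-1/712)*331 - 803413) = 1/(-331/1424 - 803413) = 1/(-1144060443/1424) = -1424/1144060443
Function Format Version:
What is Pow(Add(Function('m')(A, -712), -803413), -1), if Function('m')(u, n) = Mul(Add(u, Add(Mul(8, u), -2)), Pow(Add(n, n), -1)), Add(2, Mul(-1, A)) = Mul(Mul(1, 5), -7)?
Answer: Rational(-1424, 1144060443) ≈ -1.2447e-6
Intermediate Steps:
A = 37 (A = Add(2, Mul(-1, Mul(Mul(1, 5), -7))) = Add(2, Mul(-1, Mul(5, -7))) = Add(2, Mul(-1, -35)) = Add(2, 35) = 37)
Function('m')(u, n) = Mul(Rational(1, 2), Pow(n, -1), Add(-2, Mul(9, u))) (Function('m')(u, n) = Mul(Add(u, Add(-2, Mul(8, u))), Pow(Mul(2, n), -1)) = Mul(Add(-2, Mul(9, u)), Mul(Rational(1, 2), Pow(n, -1))) = Mul(Rational(1, 2), Pow(n, -1), Add(-2, Mul(9, u))))
Pow(Add(Function('m')(A, -712), -803413), -1) = Pow(Add(Mul(Rational(1, 2), Pow(-712, -1), Add(-2, Mul(9, 37))), -803413), -1) = Pow(Add(Mul(Rational(1, 2), Rational(-1, 712), Add(-2, 333)), -803413), -1) = Pow(Add(Mul(Rational(1, 2), Rational(-1, 712), 331), -803413), -1) = Pow(Add(Rational(-331, 1424), -803413), -1) = Pow(Rational(-1144060443, 1424), -1) = Rational(-1424, 1144060443)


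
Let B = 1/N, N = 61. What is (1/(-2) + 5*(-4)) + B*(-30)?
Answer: -2561/122 ≈ -20.992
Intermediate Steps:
B = 1/61 ≈ 0.016393
(1/(-2) + 5*(-4)) + B*(-30) = (1/(-2) + 5*(-4)) + (1/61)*(-30) = (-½ - 20) - 30/61 = -41/2 - 30/61 = -2561/122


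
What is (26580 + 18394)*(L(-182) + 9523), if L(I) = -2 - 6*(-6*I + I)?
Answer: 182639414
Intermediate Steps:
L(I) = -2 + 30*I (L(I) = -2 - (-30)*I = -2 + 30*I)
(26580 + 18394)*(L(-182) + 9523) = (26580 + 18394)*((-2 + 30*(-182)) + 9523) = 44974*((-2 - 5460) + 9523) = 44974*(-5462 + 9523) = 44974*4061 = 182639414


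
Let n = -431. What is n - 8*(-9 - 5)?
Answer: -319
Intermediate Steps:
n - 8*(-9 - 5) = -431 - 8*(-9 - 5) = -431 - 8*(-14) = -431 + 112 = -319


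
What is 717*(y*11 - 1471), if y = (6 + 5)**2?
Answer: -100380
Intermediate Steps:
y = 121 (y = 11**2 = 121)
717*(y*11 - 1471) = 717*(121*11 - 1471) = 717*(1331 - 1471) = 717*(-140) = -100380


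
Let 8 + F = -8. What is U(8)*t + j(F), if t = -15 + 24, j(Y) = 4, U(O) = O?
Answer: 76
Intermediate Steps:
F = -16 (F = -8 - 8 = -16)
t = 9
U(8)*t + j(F) = 8*9 + 4 = 72 + 4 = 76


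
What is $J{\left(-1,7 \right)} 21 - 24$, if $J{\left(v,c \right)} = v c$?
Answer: $-171$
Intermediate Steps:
$J{\left(v,c \right)} = c v$
$J{\left(-1,7 \right)} 21 - 24 = 7 \left(-1\right) 21 - 24 = \left(-7\right) 21 - 24 = -147 - 24 = -171$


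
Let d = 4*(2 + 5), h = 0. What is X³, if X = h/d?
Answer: 0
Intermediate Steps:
d = 28 (d = 4*7 = 28)
X = 0 (X = 0/28 = 0*(1/28) = 0)
X³ = 0³ = 0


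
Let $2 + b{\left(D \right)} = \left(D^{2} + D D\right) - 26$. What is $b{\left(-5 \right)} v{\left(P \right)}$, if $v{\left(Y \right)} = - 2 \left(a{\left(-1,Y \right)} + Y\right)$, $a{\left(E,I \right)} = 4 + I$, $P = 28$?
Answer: $-2640$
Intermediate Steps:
$b{\left(D \right)} = -28 + 2 D^{2}$ ($b{\left(D \right)} = -2 - \left(26 - D^{2} - D D\right) = -2 + \left(\left(D^{2} + D^{2}\right) - 26\right) = -2 + \left(2 D^{2} - 26\right) = -2 + \left(-26 + 2 D^{2}\right) = -28 + 2 D^{2}$)
$v{\left(Y \right)} = -8 - 4 Y$ ($v{\left(Y \right)} = - 2 \left(\left(4 + Y\right) + Y\right) = - 2 \left(4 + 2 Y\right) = -8 - 4 Y$)
$b{\left(-5 \right)} v{\left(P \right)} = \left(-28 + 2 \left(-5\right)^{2}\right) \left(-8 - 112\right) = \left(-28 + 2 \cdot 25\right) \left(-8 - 112\right) = \left(-28 + 50\right) \left(-120\right) = 22 \left(-120\right) = -2640$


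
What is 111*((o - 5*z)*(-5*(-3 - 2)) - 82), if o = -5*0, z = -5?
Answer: 60273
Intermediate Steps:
o = 0
111*((o - 5*z)*(-5*(-3 - 2)) - 82) = 111*((0 - 5*(-5))*(-5*(-3 - 2)) - 82) = 111*((0 + 25)*(-5*(-5)) - 82) = 111*(25*25 - 82) = 111*(625 - 82) = 111*543 = 60273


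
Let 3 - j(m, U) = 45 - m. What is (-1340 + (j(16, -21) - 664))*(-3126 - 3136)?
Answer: 12711860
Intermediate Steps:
j(m, U) = -42 + m (j(m, U) = 3 - (45 - m) = 3 + (-45 + m) = -42 + m)
(-1340 + (j(16, -21) - 664))*(-3126 - 3136) = (-1340 + ((-42 + 16) - 664))*(-3126 - 3136) = (-1340 + (-26 - 664))*(-6262) = (-1340 - 690)*(-6262) = -2030*(-6262) = 12711860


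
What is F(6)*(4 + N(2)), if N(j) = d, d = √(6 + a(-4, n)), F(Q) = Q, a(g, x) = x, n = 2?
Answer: 24 + 12*√2 ≈ 40.971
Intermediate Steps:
d = 2*√2 (d = √(6 + 2) = √8 = 2*√2 ≈ 2.8284)
N(j) = 2*√2
F(6)*(4 + N(2)) = 6*(4 + 2*√2) = 24 + 12*√2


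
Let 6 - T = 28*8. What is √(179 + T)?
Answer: I*√39 ≈ 6.245*I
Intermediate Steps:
T = -218 (T = 6 - 28*8 = 6 - 1*224 = 6 - 224 = -218)
√(179 + T) = √(179 - 218) = √(-39) = I*√39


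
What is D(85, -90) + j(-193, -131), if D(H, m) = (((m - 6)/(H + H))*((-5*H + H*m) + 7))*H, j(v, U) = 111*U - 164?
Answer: 372559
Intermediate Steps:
j(v, U) = -164 + 111*U
D(H, m) = (-6 + m)*(7 - 5*H + H*m)/2 (D(H, m) = (((-6 + m)/((2*H)))*(7 - 5*H + H*m))*H = (((-6 + m)*(1/(2*H)))*(7 - 5*H + H*m))*H = (((-6 + m)/(2*H))*(7 - 5*H + H*m))*H = ((-6 + m)*(7 - 5*H + H*m)/(2*H))*H = (-6 + m)*(7 - 5*H + H*m)/2)
D(85, -90) + j(-193, -131) = (-21 + 15*85 + (7/2)*(-90) + (½)*85*(-90)² - 11/2*85*(-90)) + (-164 + 111*(-131)) = (-21 + 1275 - 315 + (½)*85*8100 + 42075) + (-164 - 14541) = (-21 + 1275 - 315 + 344250 + 42075) - 14705 = 387264 - 14705 = 372559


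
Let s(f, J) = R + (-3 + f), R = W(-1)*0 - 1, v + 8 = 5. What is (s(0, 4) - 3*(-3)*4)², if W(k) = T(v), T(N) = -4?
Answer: 1024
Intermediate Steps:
v = -3 (v = -8 + 5 = -3)
W(k) = -4
R = -1 (R = -4*0 - 1 = 0 - 1 = -1)
s(f, J) = -4 + f (s(f, J) = -1 + (-3 + f) = -4 + f)
(s(0, 4) - 3*(-3)*4)² = ((-4 + 0) - 3*(-3)*4)² = (-4 + 9*4)² = (-4 + 36)² = 32² = 1024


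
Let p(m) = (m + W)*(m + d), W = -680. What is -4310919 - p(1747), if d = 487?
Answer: -6694597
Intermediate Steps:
p(m) = (-680 + m)*(487 + m) (p(m) = (m - 680)*(m + 487) = (-680 + m)*(487 + m))
-4310919 - p(1747) = -4310919 - (-331160 + 1747² - 193*1747) = -4310919 - (-331160 + 3052009 - 337171) = -4310919 - 1*2383678 = -4310919 - 2383678 = -6694597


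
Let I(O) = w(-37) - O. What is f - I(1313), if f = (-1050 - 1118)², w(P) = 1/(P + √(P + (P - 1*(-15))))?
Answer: 6713794873/1428 + I*√59/1428 ≈ 4.7015e+6 + 0.005379*I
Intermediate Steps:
w(P) = 1/(P + √(15 + 2*P)) (w(P) = 1/(P + √(P + (P + 15))) = 1/(P + √(P + (15 + P))) = 1/(P + √(15 + 2*P)))
f = 4700224 (f = (-2168)² = 4700224)
I(O) = 1/(-37 + I*√59) - O (I(O) = 1/(-37 + √(15 + 2*(-37))) - O = 1/(-37 + √(15 - 74)) - O = 1/(-37 + √(-59)) - O = 1/(-37 + I*√59) - O)
f - I(1313) = 4700224 - (-37/1428 - 1*1313 - I*√59/1428) = 4700224 - (-37/1428 - 1313 - I*√59/1428) = 4700224 - (-1875001/1428 - I*√59/1428) = 4700224 + (1875001/1428 + I*√59/1428) = 6713794873/1428 + I*√59/1428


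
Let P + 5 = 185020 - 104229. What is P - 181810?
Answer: -101024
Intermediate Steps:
P = 80786 (P = -5 + (185020 - 104229) = -5 + 80791 = 80786)
P - 181810 = 80786 - 181810 = -101024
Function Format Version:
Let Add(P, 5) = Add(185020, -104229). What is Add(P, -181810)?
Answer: -101024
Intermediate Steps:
P = 80786 (P = Add(-5, Add(185020, -104229)) = Add(-5, 80791) = 80786)
Add(P, -181810) = Add(80786, -181810) = -101024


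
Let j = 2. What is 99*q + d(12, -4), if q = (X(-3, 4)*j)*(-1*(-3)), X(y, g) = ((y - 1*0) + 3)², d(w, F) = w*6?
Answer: 72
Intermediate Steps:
d(w, F) = 6*w
X(y, g) = (3 + y)² (X(y, g) = ((y + 0) + 3)² = (y + 3)² = (3 + y)²)
q = 0 (q = ((3 - 3)²*2)*(-1*(-3)) = (0²*2)*3 = (0*2)*3 = 0*3 = 0)
99*q + d(12, -4) = 99*0 + 6*12 = 0 + 72 = 72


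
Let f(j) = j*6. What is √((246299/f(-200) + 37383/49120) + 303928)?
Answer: √412209176715678/36840 ≈ 551.11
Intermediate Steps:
f(j) = 6*j
√((246299/f(-200) + 37383/49120) + 303928) = √((246299/((6*(-200))) + 37383/49120) + 303928) = √((246299/(-1200) + 37383*(1/49120)) + 303928) = √((246299*(-1/1200) + 37383/49120) + 303928) = √((-246299/1200 + 37383/49120) + 303928) = √(-150666841/736800 + 303928) = √(223783483559/736800) = √412209176715678/36840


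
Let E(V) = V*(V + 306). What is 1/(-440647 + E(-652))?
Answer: -1/215055 ≈ -4.6500e-6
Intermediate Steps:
E(V) = V*(306 + V)
1/(-440647 + E(-652)) = 1/(-440647 - 652*(306 - 652)) = 1/(-440647 - 652*(-346)) = 1/(-440647 + 225592) = 1/(-215055) = -1/215055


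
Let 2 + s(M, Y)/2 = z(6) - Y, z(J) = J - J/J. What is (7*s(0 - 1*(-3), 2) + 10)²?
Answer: 576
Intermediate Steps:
z(J) = -1 + J (z(J) = J - 1*1 = J - 1 = -1 + J)
s(M, Y) = 6 - 2*Y (s(M, Y) = -4 + 2*((-1 + 6) - Y) = -4 + 2*(5 - Y) = -4 + (10 - 2*Y) = 6 - 2*Y)
(7*s(0 - 1*(-3), 2) + 10)² = (7*(6 - 2*2) + 10)² = (7*(6 - 4) + 10)² = (7*2 + 10)² = (14 + 10)² = 24² = 576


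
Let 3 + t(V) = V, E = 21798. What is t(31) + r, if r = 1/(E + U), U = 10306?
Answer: 898913/32104 ≈ 28.000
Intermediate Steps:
t(V) = -3 + V
r = 1/32104 (r = 1/(21798 + 10306) = 1/32104 ≈ 3.1149e-5)
t(31) + r = (-3 + 31) + 1/32104 = 28 + 1/32104 = 898913/32104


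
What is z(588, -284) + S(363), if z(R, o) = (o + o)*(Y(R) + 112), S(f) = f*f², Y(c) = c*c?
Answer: -148614061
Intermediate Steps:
Y(c) = c²
S(f) = f³
z(R, o) = 2*o*(112 + R²) (z(R, o) = (o + o)*(R² + 112) = (2*o)*(112 + R²) = 2*o*(112 + R²))
z(588, -284) + S(363) = 2*(-284)*(112 + 588²) + 363³ = 2*(-284)*(112 + 345744) + 47832147 = 2*(-284)*345856 + 47832147 = -196446208 + 47832147 = -148614061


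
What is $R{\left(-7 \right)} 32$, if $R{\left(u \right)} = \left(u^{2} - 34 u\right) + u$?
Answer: $8960$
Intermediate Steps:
$R{\left(u \right)} = u^{2} - 33 u$
$R{\left(-7 \right)} 32 = - 7 \left(-33 - 7\right) 32 = \left(-7\right) \left(-40\right) 32 = 280 \cdot 32 = 8960$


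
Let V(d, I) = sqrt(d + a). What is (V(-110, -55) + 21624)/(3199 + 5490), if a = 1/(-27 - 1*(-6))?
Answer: 21624/8689 + I*sqrt(48531)/182469 ≈ 2.4887 + 0.0012073*I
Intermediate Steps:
a = -1/21 (a = 1/(-27 + 6) = 1/(-21) = -1/21 ≈ -0.047619)
V(d, I) = sqrt(-1/21 + d) (V(d, I) = sqrt(d - 1/21) = sqrt(-1/21 + d))
(V(-110, -55) + 21624)/(3199 + 5490) = (sqrt(-21 + 441*(-110))/21 + 21624)/(3199 + 5490) = (sqrt(-21 - 48510)/21 + 21624)/8689 = (sqrt(-48531)/21 + 21624)*(1/8689) = ((I*sqrt(48531))/21 + 21624)*(1/8689) = (I*sqrt(48531)/21 + 21624)*(1/8689) = (21624 + I*sqrt(48531)/21)*(1/8689) = 21624/8689 + I*sqrt(48531)/182469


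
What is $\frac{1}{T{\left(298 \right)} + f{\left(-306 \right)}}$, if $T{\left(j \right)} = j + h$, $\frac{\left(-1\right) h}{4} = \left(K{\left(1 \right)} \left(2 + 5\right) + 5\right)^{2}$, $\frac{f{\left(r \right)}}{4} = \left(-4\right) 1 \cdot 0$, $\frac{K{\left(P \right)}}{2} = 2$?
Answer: $- \frac{1}{4058} \approx -0.00024643$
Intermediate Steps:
$K{\left(P \right)} = 4$ ($K{\left(P \right)} = 2 \cdot 2 = 4$)
$f{\left(r \right)} = 0$ ($f{\left(r \right)} = 4 \left(-4\right) 1 \cdot 0 = 4 \left(\left(-4\right) 0\right) = 4 \cdot 0 = 0$)
$h = -4356$ ($h = - 4 \left(4 \left(2 + 5\right) + 5\right)^{2} = - 4 \left(4 \cdot 7 + 5\right)^{2} = - 4 \left(28 + 5\right)^{2} = - 4 \cdot 33^{2} = \left(-4\right) 1089 = -4356$)
$T{\left(j \right)} = -4356 + j$ ($T{\left(j \right)} = j - 4356 = -4356 + j$)
$\frac{1}{T{\left(298 \right)} + f{\left(-306 \right)}} = \frac{1}{\left(-4356 + 298\right) + 0} = \frac{1}{-4058 + 0} = \frac{1}{-4058} = - \frac{1}{4058}$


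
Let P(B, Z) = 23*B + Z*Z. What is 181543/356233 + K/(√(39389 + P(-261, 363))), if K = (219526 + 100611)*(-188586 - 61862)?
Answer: 181543/356233 - 80177671376*√165155/165155 ≈ -1.9729e+8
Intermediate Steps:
P(B, Z) = Z² + 23*B (P(B, Z) = 23*B + Z² = Z² + 23*B)
K = -80177671376 (K = 320137*(-250448) = -80177671376)
181543/356233 + K/(√(39389 + P(-261, 363))) = 181543/356233 - 80177671376/√(39389 + (363² + 23*(-261))) = 181543*(1/356233) - 80177671376/√(39389 + (131769 - 6003)) = 181543/356233 - 80177671376/√(39389 + 125766) = 181543/356233 - 80177671376*√165155/165155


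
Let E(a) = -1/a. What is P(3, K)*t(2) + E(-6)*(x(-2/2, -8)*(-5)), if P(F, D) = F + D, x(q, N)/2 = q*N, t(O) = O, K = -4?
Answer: -46/3 ≈ -15.333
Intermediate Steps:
x(q, N) = 2*N*q (x(q, N) = 2*(q*N) = 2*(N*q) = 2*N*q)
P(F, D) = D + F
P(3, K)*t(2) + E(-6)*(x(-2/2, -8)*(-5)) = (-4 + 3)*2 + (-1/(-6))*((2*(-8)*(-2/2))*(-5)) = -1*2 + (-1*(-⅙))*((2*(-8)*(-2*½))*(-5)) = -2 + ((2*(-8)*(-1))*(-5))/6 = -2 + (16*(-5))/6 = -2 + (⅙)*(-80) = -2 - 40/3 = -46/3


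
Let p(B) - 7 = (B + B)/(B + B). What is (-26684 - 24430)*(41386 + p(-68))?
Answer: -2115812916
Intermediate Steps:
p(B) = 8 (p(B) = 7 + (B + B)/(B + B) = 7 + (2*B)/((2*B)) = 7 + (2*B)*(1/(2*B)) = 7 + 1 = 8)
(-26684 - 24430)*(41386 + p(-68)) = (-26684 - 24430)*(41386 + 8) = -51114*41394 = -2115812916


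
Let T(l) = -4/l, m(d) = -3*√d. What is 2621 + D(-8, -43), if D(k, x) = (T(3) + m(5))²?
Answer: 24010/9 + 8*√5 ≈ 2685.7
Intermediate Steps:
D(k, x) = (-4/3 - 3*√5)²
2621 + D(-8, -43) = 2621 + (421/9 + 8*√5) = 24010/9 + 8*√5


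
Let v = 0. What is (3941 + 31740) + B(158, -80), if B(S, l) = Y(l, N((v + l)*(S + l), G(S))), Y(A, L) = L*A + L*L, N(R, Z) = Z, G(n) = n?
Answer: 48005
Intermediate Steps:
Y(A, L) = L² + A*L (Y(A, L) = A*L + L² = L² + A*L)
B(S, l) = S*(S + l) (B(S, l) = S*(l + S) = S*(S + l))
(3941 + 31740) + B(158, -80) = (3941 + 31740) + 158*(158 - 80) = 35681 + 158*78 = 35681 + 12324 = 48005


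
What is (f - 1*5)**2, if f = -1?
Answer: 36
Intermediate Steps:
(f - 1*5)**2 = (-1 - 1*5)**2 = (-1 - 5)**2 = (-6)**2 = 36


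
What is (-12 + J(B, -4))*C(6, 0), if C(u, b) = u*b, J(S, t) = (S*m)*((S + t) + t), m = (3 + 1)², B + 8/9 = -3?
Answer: 0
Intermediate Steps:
B = -35/9 (B = -8/9 - 3 = -35/9 ≈ -3.8889)
m = 16 (m = 4² = 16)
J(S, t) = 16*S*(S + 2*t) (J(S, t) = (S*16)*((S + t) + t) = (16*S)*(S + 2*t) = 16*S*(S + 2*t))
C(u, b) = b*u
(-12 + J(B, -4))*C(6, 0) = (-12 + 16*(-35/9)*(-35/9 + 2*(-4)))*(0*6) = (-12 + 16*(-35/9)*(-35/9 - 8))*0 = (-12 + 16*(-35/9)*(-107/9))*0 = (-12 + 59920/81)*0 = (58948/81)*0 = 0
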